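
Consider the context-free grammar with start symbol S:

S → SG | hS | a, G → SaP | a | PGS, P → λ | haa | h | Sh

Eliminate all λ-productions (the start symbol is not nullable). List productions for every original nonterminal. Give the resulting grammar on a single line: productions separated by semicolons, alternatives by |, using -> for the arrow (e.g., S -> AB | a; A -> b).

Nullable set: {P}.
G -> PGS: P nullable, giving GS | PGS.
G -> SaP: P nullable, giving Sa | SaP.
Drop P -> λ.
Unchanged (no nullable symbols): S -> SG; S -> a; S -> hS; G -> a; P -> Sh; P -> h; P -> haa.

S -> a | SG | hS; G -> a | GS | Sa | PGS | SaP; P -> h | Sh | haa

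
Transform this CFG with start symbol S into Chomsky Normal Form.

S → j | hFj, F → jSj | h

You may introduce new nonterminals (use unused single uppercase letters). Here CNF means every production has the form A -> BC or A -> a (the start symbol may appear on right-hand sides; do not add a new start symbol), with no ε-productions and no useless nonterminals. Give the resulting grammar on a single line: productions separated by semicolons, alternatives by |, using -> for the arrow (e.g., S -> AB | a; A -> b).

No ε-productions.
No unit productions to eliminate.
TERM: introduce B -> h, A -> j and substitute in every rule of length ≥2.
BIN: F -> ASA becomes F -> AC, C -> SA; S -> BFA becomes S -> BD, D -> FA.

S -> j | BD; A -> j; B -> h; C -> SA; D -> FA; F -> h | AC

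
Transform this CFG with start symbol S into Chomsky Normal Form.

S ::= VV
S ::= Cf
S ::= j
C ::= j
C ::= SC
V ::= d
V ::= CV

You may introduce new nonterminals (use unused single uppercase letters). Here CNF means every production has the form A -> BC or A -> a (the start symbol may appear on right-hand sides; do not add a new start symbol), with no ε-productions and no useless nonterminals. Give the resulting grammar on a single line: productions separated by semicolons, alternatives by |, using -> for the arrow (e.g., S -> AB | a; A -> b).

S -> j | CA | VV; A -> f; C -> j | SC; V -> d | CV

No ε-productions.
No unit productions to eliminate.
TERM: introduce A -> f and substitute in every rule of length ≥2.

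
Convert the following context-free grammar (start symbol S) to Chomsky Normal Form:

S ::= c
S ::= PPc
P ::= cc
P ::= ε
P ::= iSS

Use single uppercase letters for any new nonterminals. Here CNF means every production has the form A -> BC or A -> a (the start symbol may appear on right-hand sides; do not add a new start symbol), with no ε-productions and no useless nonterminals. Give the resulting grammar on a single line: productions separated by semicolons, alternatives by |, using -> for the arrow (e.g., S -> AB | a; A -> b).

Nullable: {P}; after ε-elimination: S -> c | Pc | PPc; P -> cc | iSS.
No unit productions to eliminate.
TERM: introduce A -> c, B -> i and substitute in every rule of length ≥2.
BIN: P -> BSS becomes P -> BC, C -> SS; S -> PPA becomes S -> PD, D -> PA.

S -> c | PA | PD; A -> c; B -> i; C -> SS; D -> PA; P -> AA | BC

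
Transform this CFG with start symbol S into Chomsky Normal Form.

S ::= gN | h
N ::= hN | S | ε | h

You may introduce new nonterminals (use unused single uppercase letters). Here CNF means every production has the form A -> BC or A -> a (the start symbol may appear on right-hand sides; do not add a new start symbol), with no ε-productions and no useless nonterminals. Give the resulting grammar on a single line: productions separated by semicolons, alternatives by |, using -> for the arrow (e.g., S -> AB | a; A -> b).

S -> g | h | AN; A -> g; B -> h; N -> g | h | AN | BN

Nullable: {N}; after ε-elimination: S -> g | h | gN; N -> S | h | hN.
After unit-elimination: S -> g | h | gN; N -> g | h | gN | hN.
TERM: introduce A -> g, B -> h and substitute in every rule of length ≥2.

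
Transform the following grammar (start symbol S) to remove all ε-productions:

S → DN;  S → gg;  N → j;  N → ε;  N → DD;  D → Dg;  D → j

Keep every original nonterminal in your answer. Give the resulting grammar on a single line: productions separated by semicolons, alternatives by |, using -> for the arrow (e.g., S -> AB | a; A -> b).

S -> D | DN | gg; D -> j | Dg; N -> j | DD

Nullable set: {N}.
S -> DN: N nullable, giving D | DN.
Drop N -> ε.
Unchanged (no nullable symbols): S -> gg; D -> Dg; D -> j; N -> DD; N -> j.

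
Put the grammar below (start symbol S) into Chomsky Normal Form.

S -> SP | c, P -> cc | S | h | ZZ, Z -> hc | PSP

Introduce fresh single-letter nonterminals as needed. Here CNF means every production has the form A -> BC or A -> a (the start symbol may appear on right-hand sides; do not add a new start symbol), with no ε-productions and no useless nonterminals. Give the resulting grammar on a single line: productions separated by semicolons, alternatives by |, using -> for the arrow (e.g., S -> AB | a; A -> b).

S -> c | SP; A -> c; B -> h; C -> SP; P -> c | h | AA | SP | ZZ; Z -> BA | PC

No ε-productions.
After unit-elimination: S -> c | SP; P -> c | h | SP | ZZ | cc; Z -> hc | PSP.
TERM: introduce A -> c, B -> h and substitute in every rule of length ≥2.
BIN: Z -> PSP becomes Z -> PC, C -> SP.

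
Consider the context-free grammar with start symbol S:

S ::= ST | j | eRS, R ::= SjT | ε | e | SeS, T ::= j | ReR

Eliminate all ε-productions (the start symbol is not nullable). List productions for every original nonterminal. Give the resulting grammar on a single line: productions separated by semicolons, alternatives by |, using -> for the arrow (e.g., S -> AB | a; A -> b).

Nullable set: {R}.
S -> eRS: R nullable, giving eRS | eS.
Drop R -> ε.
T -> ReR: R, R nullable, giving Re | ReR | e | eR.
Unchanged (no nullable symbols): S -> ST; S -> j; R -> SeS; R -> SjT; R -> e; T -> j.

S -> j | ST | eS | eRS; R -> e | SeS | SjT; T -> e | j | Re | eR | ReR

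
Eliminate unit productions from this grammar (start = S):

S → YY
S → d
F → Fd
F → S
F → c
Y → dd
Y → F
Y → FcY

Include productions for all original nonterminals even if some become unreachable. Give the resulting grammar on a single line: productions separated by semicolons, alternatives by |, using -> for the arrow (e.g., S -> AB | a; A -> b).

Unit productions: F->S, Y->F.
Unit pairs (A ⇒* B via units): (F,S), (Y,F), (Y,S).
S: inherits non-unit rules of {S} → YY | d.
F: inherits non-unit rules of {F, S} → Fd | YY | c | d.
Y: inherits non-unit rules of {F, S, Y} → FcY | Fd | YY | c | d | dd.

S -> d | YY; F -> c | d | Fd | YY; Y -> c | d | Fd | YY | dd | FcY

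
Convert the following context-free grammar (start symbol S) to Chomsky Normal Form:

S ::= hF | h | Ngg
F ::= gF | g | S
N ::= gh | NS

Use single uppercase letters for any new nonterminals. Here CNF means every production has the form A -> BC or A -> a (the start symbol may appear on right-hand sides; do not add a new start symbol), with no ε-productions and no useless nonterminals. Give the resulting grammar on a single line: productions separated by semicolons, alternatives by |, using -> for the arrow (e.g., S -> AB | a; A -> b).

S -> h | BF | ND; A -> g; B -> h; C -> AA; D -> AA; F -> g | h | AF | BF | NC; N -> AB | NS

No ε-productions.
After unit-elimination: S -> h | hF | Ngg; F -> g | h | gF | hF | Ngg; N -> NS | gh.
TERM: introduce A -> g, B -> h and substitute in every rule of length ≥2.
BIN: F -> NAA becomes F -> NC, C -> AA; S -> NAA becomes S -> ND, D -> AA.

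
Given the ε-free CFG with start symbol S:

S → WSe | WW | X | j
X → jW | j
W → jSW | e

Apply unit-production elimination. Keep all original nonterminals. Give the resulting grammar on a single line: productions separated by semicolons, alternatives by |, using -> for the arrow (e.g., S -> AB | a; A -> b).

S -> j | WW | jW | WSe; W -> e | jSW; X -> j | jW

Unit productions: S->X.
Unit pairs (A ⇒* B via units): (S,X).
S: inherits non-unit rules of {S, X} → WSe | WW | j | jW.
W: inherits non-unit rules of {W} → e | jSW.
X: inherits non-unit rules of {X} → j | jW.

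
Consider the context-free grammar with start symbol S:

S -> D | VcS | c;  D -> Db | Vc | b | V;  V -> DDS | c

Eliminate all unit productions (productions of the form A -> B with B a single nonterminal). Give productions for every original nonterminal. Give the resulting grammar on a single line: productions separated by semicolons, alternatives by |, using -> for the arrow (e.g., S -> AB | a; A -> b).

S -> b | c | Db | Vc | DDS | VcS; D -> b | c | Db | Vc | DDS; V -> c | DDS

Unit productions: D->V, S->D.
Unit pairs (A ⇒* B via units): (D,V), (S,D), (S,V).
S: inherits non-unit rules of {D, S, V} → DDS | Db | Vc | VcS | b | c.
D: inherits non-unit rules of {D, V} → DDS | Db | Vc | b | c.
V: inherits non-unit rules of {V} → DDS | c.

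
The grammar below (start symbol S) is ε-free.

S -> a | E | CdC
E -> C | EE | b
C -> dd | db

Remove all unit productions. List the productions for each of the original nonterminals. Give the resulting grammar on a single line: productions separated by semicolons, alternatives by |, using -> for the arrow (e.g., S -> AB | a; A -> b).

S -> a | b | EE | db | dd | CdC; C -> db | dd; E -> b | EE | db | dd

Unit productions: E->C, S->E.
Unit pairs (A ⇒* B via units): (E,C), (S,C), (S,E).
S: inherits non-unit rules of {C, E, S} → CdC | EE | a | b | db | dd.
C: inherits non-unit rules of {C} → db | dd.
E: inherits non-unit rules of {C, E} → EE | b | db | dd.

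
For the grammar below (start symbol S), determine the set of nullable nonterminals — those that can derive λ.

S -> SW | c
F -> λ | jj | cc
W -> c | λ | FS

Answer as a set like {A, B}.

Directly nullable (have an ε-rule): {F, W}.
Not nullable: S — each has a terminal in every rule's right-hand side or depends on a non-nullable symbol.

{F, W}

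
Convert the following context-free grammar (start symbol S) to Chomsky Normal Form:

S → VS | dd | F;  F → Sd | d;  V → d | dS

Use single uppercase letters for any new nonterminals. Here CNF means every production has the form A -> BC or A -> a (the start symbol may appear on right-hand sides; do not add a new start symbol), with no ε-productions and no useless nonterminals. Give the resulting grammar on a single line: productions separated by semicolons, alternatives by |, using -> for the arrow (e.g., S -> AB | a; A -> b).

No ε-productions.
After unit-elimination: S -> d | Sd | VS | dd; F -> d | Sd; V -> d | dS.
TERM: introduce A -> d and substitute in every rule of length ≥2.
Drop unreachable/unproductive: F.

S -> d | AA | SA | VS; A -> d; V -> d | AS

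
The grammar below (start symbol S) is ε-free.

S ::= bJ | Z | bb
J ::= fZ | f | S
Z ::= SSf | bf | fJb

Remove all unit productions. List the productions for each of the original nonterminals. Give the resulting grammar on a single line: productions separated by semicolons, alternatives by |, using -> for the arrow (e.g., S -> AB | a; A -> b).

Unit productions: J->S, S->Z.
Unit pairs (A ⇒* B via units): (J,S), (J,Z), (S,Z).
S: inherits non-unit rules of {S, Z} → SSf | bJ | bb | bf | fJb.
J: inherits non-unit rules of {J, S, Z} → SSf | bJ | bb | bf | f | fJb | fZ.
Z: inherits non-unit rules of {Z} → SSf | bf | fJb.

S -> bJ | bb | bf | SSf | fJb; J -> f | bJ | bb | bf | fZ | SSf | fJb; Z -> bf | SSf | fJb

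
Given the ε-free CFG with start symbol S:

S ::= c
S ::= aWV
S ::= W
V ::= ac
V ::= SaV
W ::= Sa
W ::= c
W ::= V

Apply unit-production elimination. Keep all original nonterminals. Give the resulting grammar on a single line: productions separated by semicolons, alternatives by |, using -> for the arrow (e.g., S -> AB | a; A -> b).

S -> c | Sa | ac | SaV | aWV; V -> ac | SaV; W -> c | Sa | ac | SaV

Unit productions: S->W, W->V.
Unit pairs (A ⇒* B via units): (S,V), (S,W), (W,V).
S: inherits non-unit rules of {S, V, W} → Sa | SaV | aWV | ac | c.
V: inherits non-unit rules of {V} → SaV | ac.
W: inherits non-unit rules of {V, W} → Sa | SaV | ac | c.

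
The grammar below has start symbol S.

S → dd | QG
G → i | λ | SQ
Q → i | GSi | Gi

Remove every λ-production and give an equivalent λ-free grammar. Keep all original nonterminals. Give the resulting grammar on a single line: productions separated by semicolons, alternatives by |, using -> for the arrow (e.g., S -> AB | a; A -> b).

Nullable set: {G}.
S -> QG: G nullable, giving Q | QG.
Drop G -> λ.
Q -> GSi: G nullable, giving GSi | Si.
Q -> Gi: G nullable, giving Gi | i.
Unchanged (no nullable symbols): S -> dd; G -> SQ; G -> i; Q -> i.

S -> Q | QG | dd; G -> i | SQ; Q -> i | Gi | Si | GSi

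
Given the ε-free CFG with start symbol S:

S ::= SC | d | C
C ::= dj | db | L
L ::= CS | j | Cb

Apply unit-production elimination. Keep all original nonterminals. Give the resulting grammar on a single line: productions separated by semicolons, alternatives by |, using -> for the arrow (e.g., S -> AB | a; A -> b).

S -> d | j | CS | Cb | SC | db | dj; C -> j | CS | Cb | db | dj; L -> j | CS | Cb

Unit productions: C->L, S->C.
Unit pairs (A ⇒* B via units): (C,L), (S,C), (S,L).
S: inherits non-unit rules of {C, L, S} → CS | Cb | SC | d | db | dj | j.
C: inherits non-unit rules of {C, L} → CS | Cb | db | dj | j.
L: inherits non-unit rules of {L} → CS | Cb | j.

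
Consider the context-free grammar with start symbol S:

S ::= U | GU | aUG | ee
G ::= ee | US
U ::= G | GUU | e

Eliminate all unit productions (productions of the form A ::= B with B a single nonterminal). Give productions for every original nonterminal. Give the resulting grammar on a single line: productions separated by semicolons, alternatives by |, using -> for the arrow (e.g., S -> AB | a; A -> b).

Unit productions: S->U, U->G.
Unit pairs (A ⇒* B via units): (S,G), (S,U), (U,G).
S: inherits non-unit rules of {G, S, U} → GU | GUU | US | aUG | e | ee.
G: inherits non-unit rules of {G} → US | ee.
U: inherits non-unit rules of {G, U} → GUU | US | e | ee.

S -> e | GU | US | ee | GUU | aUG; G -> US | ee; U -> e | US | ee | GUU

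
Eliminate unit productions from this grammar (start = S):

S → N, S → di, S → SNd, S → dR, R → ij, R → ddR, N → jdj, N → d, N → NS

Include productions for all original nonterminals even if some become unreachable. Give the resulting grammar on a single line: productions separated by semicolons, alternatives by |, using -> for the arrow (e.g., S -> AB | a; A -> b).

S -> d | NS | dR | di | SNd | jdj; N -> d | NS | jdj; R -> ij | ddR

Unit productions: S->N.
Unit pairs (A ⇒* B via units): (S,N).
S: inherits non-unit rules of {N, S} → NS | SNd | d | dR | di | jdj.
N: inherits non-unit rules of {N} → NS | d | jdj.
R: inherits non-unit rules of {R} → ddR | ij.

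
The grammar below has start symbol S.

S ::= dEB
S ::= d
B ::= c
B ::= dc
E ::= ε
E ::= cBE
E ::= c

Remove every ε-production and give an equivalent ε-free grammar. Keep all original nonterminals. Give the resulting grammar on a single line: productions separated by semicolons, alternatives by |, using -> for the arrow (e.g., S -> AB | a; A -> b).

Nullable set: {E}.
S -> dEB: E nullable, giving dB | dEB.
Drop E -> ε.
E -> cBE: E nullable, giving cB | cBE.
Unchanged (no nullable symbols): S -> d; B -> c; B -> dc; E -> c.

S -> d | dB | dEB; B -> c | dc; E -> c | cB | cBE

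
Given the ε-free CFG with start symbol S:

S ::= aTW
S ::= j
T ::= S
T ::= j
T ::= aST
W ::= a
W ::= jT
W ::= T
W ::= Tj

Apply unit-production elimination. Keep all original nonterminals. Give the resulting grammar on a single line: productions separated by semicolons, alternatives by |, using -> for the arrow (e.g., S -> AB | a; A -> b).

Unit productions: T->S, W->T.
Unit pairs (A ⇒* B via units): (T,S), (W,S), (W,T).
S: inherits non-unit rules of {S} → aTW | j.
T: inherits non-unit rules of {S, T} → aST | aTW | j.
W: inherits non-unit rules of {S, T, W} → Tj | a | aST | aTW | j | jT.

S -> j | aTW; T -> j | aST | aTW; W -> a | j | Tj | jT | aST | aTW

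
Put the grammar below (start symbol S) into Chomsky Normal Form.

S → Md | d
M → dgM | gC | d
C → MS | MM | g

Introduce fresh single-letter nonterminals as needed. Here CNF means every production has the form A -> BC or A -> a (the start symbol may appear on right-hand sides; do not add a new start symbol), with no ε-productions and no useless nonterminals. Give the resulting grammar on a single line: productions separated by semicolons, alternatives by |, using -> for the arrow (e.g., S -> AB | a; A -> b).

S -> d | MA; A -> d; B -> g; C -> g | MM | MS; D -> BM; M -> d | AD | BC

No ε-productions.
No unit productions to eliminate.
TERM: introduce A -> d, B -> g and substitute in every rule of length ≥2.
BIN: M -> ABM becomes M -> AD, D -> BM.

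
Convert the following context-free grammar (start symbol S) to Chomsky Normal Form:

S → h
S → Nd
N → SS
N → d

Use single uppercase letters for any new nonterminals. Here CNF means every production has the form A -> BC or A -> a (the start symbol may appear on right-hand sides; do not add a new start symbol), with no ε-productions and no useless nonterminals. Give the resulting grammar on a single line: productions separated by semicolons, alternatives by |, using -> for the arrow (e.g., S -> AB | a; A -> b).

S -> h | NA; A -> d; N -> d | SS

No ε-productions.
No unit productions to eliminate.
TERM: introduce A -> d and substitute in every rule of length ≥2.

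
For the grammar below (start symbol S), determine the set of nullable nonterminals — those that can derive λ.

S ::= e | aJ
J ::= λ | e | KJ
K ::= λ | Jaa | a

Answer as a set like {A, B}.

Directly nullable (have an ε-rule): {J, K}.
Not nullable: S — each has a terminal in every rule's right-hand side or depends on a non-nullable symbol.

{J, K}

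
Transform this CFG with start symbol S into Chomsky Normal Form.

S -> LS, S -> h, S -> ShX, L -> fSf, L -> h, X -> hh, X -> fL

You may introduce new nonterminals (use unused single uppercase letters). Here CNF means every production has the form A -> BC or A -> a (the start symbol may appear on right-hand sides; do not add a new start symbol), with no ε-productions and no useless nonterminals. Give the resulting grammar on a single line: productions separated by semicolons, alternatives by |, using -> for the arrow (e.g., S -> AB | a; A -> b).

S -> h | LS | SD; A -> f; B -> h; C -> SA; D -> BX; L -> h | AC; X -> AL | BB

No ε-productions.
No unit productions to eliminate.
TERM: introduce A -> f, B -> h and substitute in every rule of length ≥2.
BIN: L -> ASA becomes L -> AC, C -> SA; S -> SBX becomes S -> SD, D -> BX.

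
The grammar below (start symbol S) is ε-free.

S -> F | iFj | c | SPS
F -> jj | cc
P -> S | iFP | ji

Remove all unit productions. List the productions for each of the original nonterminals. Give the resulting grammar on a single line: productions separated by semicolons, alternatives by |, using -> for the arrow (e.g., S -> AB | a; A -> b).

S -> c | cc | jj | SPS | iFj; F -> cc | jj; P -> c | cc | ji | jj | SPS | iFP | iFj

Unit productions: P->S, S->F.
Unit pairs (A ⇒* B via units): (P,F), (P,S), (S,F).
S: inherits non-unit rules of {F, S} → SPS | c | cc | iFj | jj.
F: inherits non-unit rules of {F} → cc | jj.
P: inherits non-unit rules of {F, P, S} → SPS | c | cc | iFP | iFj | ji | jj.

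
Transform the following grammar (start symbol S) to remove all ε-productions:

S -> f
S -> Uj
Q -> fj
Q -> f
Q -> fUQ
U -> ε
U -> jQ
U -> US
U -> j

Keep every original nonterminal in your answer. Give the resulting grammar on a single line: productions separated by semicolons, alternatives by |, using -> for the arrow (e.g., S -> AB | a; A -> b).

Nullable set: {U}.
S -> Uj: U nullable, giving Uj | j.
Q -> fUQ: U nullable, giving fQ | fUQ.
Drop U -> ε.
U -> US: U nullable, giving S | US.
Unchanged (no nullable symbols): S -> f; Q -> f; Q -> fj; U -> j; U -> jQ.

S -> f | j | Uj; Q -> f | fQ | fj | fUQ; U -> S | j | US | jQ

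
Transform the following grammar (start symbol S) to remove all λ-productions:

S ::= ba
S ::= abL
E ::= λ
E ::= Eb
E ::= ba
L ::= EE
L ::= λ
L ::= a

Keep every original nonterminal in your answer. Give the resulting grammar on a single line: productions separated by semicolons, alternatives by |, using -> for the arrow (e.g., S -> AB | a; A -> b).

S -> ab | ba | abL; E -> b | Eb | ba; L -> E | a | EE

Nullable set: {E, L}.
S -> abL: L nullable, giving ab | abL.
Drop E -> λ.
E -> Eb: E nullable, giving Eb | b.
Drop L -> λ.
L -> EE: E, E nullable, giving E | EE.
Unchanged (no nullable symbols): S -> ba; E -> ba; L -> a.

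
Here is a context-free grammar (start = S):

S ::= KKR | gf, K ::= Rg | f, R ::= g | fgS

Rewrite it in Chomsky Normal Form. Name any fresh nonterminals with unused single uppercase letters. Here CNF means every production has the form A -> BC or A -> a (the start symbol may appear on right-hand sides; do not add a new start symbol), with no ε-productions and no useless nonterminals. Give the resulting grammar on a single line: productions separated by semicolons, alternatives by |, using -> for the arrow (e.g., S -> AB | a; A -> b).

S -> AB | KD; A -> g; B -> f; C -> AS; D -> KR; K -> f | RA; R -> g | BC

No ε-productions.
No unit productions to eliminate.
TERM: introduce B -> f, A -> g and substitute in every rule of length ≥2.
BIN: R -> BAS becomes R -> BC, C -> AS; S -> KKR becomes S -> KD, D -> KR.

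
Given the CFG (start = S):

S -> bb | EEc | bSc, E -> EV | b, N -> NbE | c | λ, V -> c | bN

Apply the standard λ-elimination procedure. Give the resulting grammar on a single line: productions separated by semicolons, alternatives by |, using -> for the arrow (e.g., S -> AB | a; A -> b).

S -> bb | EEc | bSc; E -> b | EV; N -> c | bE | NbE; V -> b | c | bN

Nullable set: {N}.
Drop N -> λ.
N -> NbE: N nullable, giving NbE | bE.
V -> bN: N nullable, giving b | bN.
Unchanged (no nullable symbols): S -> EEc; S -> bSc; S -> bb; E -> EV; E -> b; N -> c; V -> c.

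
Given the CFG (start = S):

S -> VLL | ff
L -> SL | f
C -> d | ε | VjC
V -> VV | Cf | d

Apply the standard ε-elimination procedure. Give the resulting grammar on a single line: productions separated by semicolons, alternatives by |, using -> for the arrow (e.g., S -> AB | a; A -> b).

Nullable set: {C}.
Drop C -> ε.
C -> VjC: C nullable, giving Vj | VjC.
V -> Cf: C nullable, giving Cf | f.
Unchanged (no nullable symbols): S -> VLL; S -> ff; C -> d; L -> SL; L -> f; V -> VV; V -> d.

S -> ff | VLL; C -> d | Vj | VjC; L -> f | SL; V -> d | f | Cf | VV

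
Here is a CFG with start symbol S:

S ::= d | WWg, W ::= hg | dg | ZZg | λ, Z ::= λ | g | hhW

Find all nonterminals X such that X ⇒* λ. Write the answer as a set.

{W, Z}

Directly nullable (have an ε-rule): {W, Z}.
Not nullable: S — each has a terminal in every rule's right-hand side or depends on a non-nullable symbol.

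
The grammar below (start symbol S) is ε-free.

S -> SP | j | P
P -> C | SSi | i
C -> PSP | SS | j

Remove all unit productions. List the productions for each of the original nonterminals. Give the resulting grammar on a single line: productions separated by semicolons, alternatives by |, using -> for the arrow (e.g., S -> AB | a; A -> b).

Unit productions: P->C, S->P.
Unit pairs (A ⇒* B via units): (P,C), (S,C), (S,P).
S: inherits non-unit rules of {C, P, S} → PSP | SP | SS | SSi | i | j.
C: inherits non-unit rules of {C} → PSP | SS | j.
P: inherits non-unit rules of {C, P} → PSP | SS | SSi | i | j.

S -> i | j | SP | SS | PSP | SSi; C -> j | SS | PSP; P -> i | j | SS | PSP | SSi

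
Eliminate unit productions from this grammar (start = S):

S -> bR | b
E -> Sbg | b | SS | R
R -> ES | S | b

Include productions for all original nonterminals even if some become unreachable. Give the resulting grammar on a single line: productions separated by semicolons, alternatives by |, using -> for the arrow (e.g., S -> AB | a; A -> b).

Unit productions: E->R, R->S.
Unit pairs (A ⇒* B via units): (E,R), (E,S), (R,S).
S: inherits non-unit rules of {S} → b | bR.
E: inherits non-unit rules of {E, R, S} → ES | SS | Sbg | b | bR.
R: inherits non-unit rules of {R, S} → ES | b | bR.

S -> b | bR; E -> b | ES | SS | bR | Sbg; R -> b | ES | bR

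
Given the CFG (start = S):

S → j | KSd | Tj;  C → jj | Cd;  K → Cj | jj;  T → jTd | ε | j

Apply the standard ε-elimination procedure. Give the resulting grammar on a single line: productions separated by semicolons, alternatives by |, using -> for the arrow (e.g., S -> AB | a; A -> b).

S -> j | Tj | KSd; C -> Cd | jj; K -> Cj | jj; T -> j | jd | jTd

Nullable set: {T}.
S -> Tj: T nullable, giving Tj | j.
Drop T -> ε.
T -> jTd: T nullable, giving jTd | jd.
Unchanged (no nullable symbols): S -> KSd; S -> j; C -> Cd; C -> jj; K -> Cj; K -> jj; T -> j.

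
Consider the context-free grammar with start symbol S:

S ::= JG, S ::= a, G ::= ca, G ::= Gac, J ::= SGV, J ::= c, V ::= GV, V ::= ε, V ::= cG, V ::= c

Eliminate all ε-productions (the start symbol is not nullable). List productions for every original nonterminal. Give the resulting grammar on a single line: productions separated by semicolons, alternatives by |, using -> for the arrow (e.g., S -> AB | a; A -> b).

S -> a | JG; G -> ca | Gac; J -> c | SG | SGV; V -> G | c | GV | cG

Nullable set: {V}.
J -> SGV: V nullable, giving SG | SGV.
Drop V -> ε.
V -> GV: V nullable, giving G | GV.
Unchanged (no nullable symbols): S -> JG; S -> a; G -> Gac; G -> ca; J -> c; V -> c; V -> cG.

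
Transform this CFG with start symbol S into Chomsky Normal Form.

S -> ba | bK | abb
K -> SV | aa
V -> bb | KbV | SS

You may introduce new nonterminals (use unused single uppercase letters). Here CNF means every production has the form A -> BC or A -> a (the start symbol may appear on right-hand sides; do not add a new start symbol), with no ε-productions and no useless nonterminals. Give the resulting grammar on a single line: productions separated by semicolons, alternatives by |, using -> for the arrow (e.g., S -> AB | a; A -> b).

No ε-productions.
No unit productions to eliminate.
TERM: introduce A -> a, B -> b and substitute in every rule of length ≥2.
BIN: S -> ABB becomes S -> AC, C -> BB; V -> KBV becomes V -> KD, D -> BV.

S -> AC | BA | BK; A -> a; B -> b; C -> BB; D -> BV; K -> AA | SV; V -> BB | KD | SS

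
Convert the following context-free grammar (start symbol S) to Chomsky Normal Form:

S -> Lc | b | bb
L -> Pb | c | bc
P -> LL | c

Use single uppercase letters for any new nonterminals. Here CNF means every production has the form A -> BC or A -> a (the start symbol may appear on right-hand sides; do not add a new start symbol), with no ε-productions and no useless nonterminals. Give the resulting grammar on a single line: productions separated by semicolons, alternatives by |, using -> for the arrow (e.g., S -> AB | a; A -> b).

No ε-productions.
No unit productions to eliminate.
TERM: introduce A -> b, B -> c and substitute in every rule of length ≥2.

S -> b | AA | LB; A -> b; B -> c; L -> c | AB | PA; P -> c | LL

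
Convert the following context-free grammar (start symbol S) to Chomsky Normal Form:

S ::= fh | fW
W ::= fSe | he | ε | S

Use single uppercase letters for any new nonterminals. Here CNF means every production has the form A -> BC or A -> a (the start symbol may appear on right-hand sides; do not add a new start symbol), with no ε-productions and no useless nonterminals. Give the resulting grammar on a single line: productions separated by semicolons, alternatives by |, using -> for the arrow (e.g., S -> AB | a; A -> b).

S -> f | AB | AW; A -> f; B -> h; C -> e; D -> SC; W -> f | AB | AD | AW | BC

Nullable: {W}; after ε-elimination: S -> f | fW | fh; W -> S | he | fSe.
After unit-elimination: S -> f | fW | fh; W -> f | fW | fh | he | fSe.
TERM: introduce C -> e, A -> f, B -> h and substitute in every rule of length ≥2.
BIN: W -> ASC becomes W -> AD, D -> SC.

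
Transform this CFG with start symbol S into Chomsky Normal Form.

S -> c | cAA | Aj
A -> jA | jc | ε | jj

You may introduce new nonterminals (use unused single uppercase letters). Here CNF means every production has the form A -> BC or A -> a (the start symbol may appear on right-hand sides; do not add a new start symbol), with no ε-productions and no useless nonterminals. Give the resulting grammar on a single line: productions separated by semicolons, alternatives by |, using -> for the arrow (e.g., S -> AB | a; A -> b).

S -> c | j | AB | CA | CD; A -> j | BA | BB | BC; B -> j; C -> c; D -> AA

Nullable: {A}; after ε-elimination: S -> c | j | Aj | cA | cAA; A -> j | jA | jc | jj.
No unit productions to eliminate.
TERM: introduce C -> c, B -> j and substitute in every rule of length ≥2.
BIN: S -> CAA becomes S -> CD, D -> AA.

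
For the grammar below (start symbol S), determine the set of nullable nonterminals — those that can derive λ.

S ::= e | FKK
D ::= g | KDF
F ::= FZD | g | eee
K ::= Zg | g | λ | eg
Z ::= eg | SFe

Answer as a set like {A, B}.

Directly nullable (have an ε-rule): {K}.
Not nullable: D, F, S, Z — each has a terminal in every rule's right-hand side or depends on a non-nullable symbol.

{K}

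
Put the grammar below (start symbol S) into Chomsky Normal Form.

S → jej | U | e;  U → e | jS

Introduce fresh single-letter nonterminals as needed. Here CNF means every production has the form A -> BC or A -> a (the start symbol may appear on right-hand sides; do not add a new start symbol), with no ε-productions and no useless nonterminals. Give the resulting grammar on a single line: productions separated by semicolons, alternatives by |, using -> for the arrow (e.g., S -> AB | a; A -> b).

No ε-productions.
After unit-elimination: S -> e | jS | jej; U -> e | jS.
TERM: introduce B -> e, A -> j and substitute in every rule of length ≥2.
BIN: S -> ABA becomes S -> AC, C -> BA.
Drop unreachable/unproductive: U.

S -> e | AC | AS; A -> j; B -> e; C -> BA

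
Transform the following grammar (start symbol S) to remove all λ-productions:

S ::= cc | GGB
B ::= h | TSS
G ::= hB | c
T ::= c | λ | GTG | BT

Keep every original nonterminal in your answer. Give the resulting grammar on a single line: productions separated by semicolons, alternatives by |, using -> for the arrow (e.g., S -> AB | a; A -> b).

Nullable set: {T}.
B -> TSS: T nullable, giving SS | TSS.
Drop T -> λ.
T -> BT: T nullable, giving B | BT.
T -> GTG: T nullable, giving GG | GTG.
Unchanged (no nullable symbols): S -> GGB; S -> cc; B -> h; G -> c; G -> hB; T -> c.

S -> cc | GGB; B -> h | SS | TSS; G -> c | hB; T -> B | c | BT | GG | GTG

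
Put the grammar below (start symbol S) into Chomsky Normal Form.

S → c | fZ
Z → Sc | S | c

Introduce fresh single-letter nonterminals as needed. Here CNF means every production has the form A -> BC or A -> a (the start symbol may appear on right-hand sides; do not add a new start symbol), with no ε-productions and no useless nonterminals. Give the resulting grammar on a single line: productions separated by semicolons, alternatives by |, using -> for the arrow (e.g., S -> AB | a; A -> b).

S -> c | AZ; A -> f; B -> c; Z -> c | AZ | SB

No ε-productions.
After unit-elimination: S -> c | fZ; Z -> c | Sc | fZ.
TERM: introduce B -> c, A -> f and substitute in every rule of length ≥2.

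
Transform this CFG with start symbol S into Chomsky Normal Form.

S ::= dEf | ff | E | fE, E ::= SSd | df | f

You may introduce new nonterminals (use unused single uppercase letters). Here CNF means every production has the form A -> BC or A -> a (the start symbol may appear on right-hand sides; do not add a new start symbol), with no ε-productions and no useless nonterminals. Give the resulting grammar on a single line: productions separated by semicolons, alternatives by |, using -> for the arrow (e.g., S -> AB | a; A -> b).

S -> f | AB | AD | BB | BE | SF; A -> d; B -> f; C -> SA; D -> EB; E -> f | AB | SC; F -> SA

No ε-productions.
After unit-elimination: S -> f | df | fE | ff | SSd | dEf; E -> f | df | SSd.
TERM: introduce A -> d, B -> f and substitute in every rule of length ≥2.
BIN: E -> SSA becomes E -> SC, C -> SA; S -> AEB becomes S -> AD, D -> EB; S -> SSA becomes S -> SF, F -> SA.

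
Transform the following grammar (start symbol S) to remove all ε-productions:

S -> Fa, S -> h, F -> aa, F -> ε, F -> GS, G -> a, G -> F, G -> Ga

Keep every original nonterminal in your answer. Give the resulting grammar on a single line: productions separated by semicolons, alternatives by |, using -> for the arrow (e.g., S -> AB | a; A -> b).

S -> a | h | Fa; F -> S | GS | aa; G -> F | a | Ga

Nullable set: {F, G}.
S -> Fa: F nullable, giving Fa | a.
Drop F -> ε.
F -> GS: G nullable, giving GS | S.
G -> F: F nullable, giving F.
G -> Ga: G nullable, giving Ga | a.
Unchanged (no nullable symbols): S -> h; F -> aa; G -> a.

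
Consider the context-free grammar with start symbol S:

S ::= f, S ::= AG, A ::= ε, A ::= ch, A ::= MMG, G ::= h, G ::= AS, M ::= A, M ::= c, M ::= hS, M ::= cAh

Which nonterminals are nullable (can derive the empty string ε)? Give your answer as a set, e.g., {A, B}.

Directly nullable (have an ε-rule): {A}.
M is nullable via M -> A (every symbol on the right is already known nullable).
Not nullable: G, S — each has a terminal in every rule's right-hand side or depends on a non-nullable symbol.

{A, M}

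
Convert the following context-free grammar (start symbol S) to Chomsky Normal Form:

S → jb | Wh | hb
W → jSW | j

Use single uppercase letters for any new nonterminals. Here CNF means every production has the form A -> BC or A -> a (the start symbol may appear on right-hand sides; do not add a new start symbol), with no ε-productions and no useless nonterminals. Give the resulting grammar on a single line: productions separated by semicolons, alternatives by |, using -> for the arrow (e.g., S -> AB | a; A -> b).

S -> AB | CB | WA; A -> h; B -> b; C -> j; D -> SW; W -> j | CD

No ε-productions.
No unit productions to eliminate.
TERM: introduce B -> b, A -> h, C -> j and substitute in every rule of length ≥2.
BIN: W -> CSW becomes W -> CD, D -> SW.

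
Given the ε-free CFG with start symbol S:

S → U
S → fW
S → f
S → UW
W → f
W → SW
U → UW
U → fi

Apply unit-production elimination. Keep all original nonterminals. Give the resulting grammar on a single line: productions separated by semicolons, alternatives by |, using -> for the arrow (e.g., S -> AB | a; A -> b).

S -> f | UW | fW | fi; U -> UW | fi; W -> f | SW

Unit productions: S->U.
Unit pairs (A ⇒* B via units): (S,U).
S: inherits non-unit rules of {S, U} → UW | f | fW | fi.
U: inherits non-unit rules of {U} → UW | fi.
W: inherits non-unit rules of {W} → SW | f.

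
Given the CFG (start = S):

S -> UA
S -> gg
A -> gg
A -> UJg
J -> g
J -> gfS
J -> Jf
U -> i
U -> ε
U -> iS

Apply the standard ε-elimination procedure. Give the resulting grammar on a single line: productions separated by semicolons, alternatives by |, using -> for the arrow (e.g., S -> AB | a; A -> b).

Nullable set: {U}.
S -> UA: U nullable, giving A | UA.
A -> UJg: U nullable, giving Jg | UJg.
Drop U -> ε.
Unchanged (no nullable symbols): S -> gg; A -> gg; J -> Jf; J -> g; J -> gfS; U -> i; U -> iS.

S -> A | UA | gg; A -> Jg | gg | UJg; J -> g | Jf | gfS; U -> i | iS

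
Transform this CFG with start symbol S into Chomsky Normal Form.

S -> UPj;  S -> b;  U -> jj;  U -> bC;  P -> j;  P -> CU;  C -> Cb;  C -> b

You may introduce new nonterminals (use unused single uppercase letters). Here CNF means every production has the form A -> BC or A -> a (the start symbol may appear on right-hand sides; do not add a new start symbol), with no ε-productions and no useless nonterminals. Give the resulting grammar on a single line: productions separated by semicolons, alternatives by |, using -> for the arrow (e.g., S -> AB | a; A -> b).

S -> b | UD; A -> b; B -> j; C -> b | CA; D -> PB; P -> j | CU; U -> AC | BB

No ε-productions.
No unit productions to eliminate.
TERM: introduce A -> b, B -> j and substitute in every rule of length ≥2.
BIN: S -> UPB becomes S -> UD, D -> PB.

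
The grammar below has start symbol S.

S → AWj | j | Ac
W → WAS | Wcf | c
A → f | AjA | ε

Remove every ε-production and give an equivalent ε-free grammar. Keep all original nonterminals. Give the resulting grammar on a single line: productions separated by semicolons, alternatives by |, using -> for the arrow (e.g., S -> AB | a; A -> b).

S -> c | j | Ac | Wj | AWj; A -> f | j | Aj | jA | AjA; W -> c | WS | WAS | Wcf

Nullable set: {A}.
S -> AWj: A nullable, giving AWj | Wj.
S -> Ac: A nullable, giving Ac | c.
Drop A -> ε.
A -> AjA: A, A nullable, giving Aj | AjA | j | jA.
W -> WAS: A nullable, giving WAS | WS.
Unchanged (no nullable symbols): S -> j; A -> f; W -> Wcf; W -> c.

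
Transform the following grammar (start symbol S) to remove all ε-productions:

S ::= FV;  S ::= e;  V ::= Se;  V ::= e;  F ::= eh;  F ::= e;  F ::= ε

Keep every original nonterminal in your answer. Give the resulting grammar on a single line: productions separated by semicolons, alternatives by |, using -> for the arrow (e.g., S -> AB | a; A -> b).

Nullable set: {F}.
S -> FV: F nullable, giving FV | V.
Drop F -> ε.
Unchanged (no nullable symbols): S -> e; F -> e; F -> eh; V -> Se; V -> e.

S -> V | e | FV; F -> e | eh; V -> e | Se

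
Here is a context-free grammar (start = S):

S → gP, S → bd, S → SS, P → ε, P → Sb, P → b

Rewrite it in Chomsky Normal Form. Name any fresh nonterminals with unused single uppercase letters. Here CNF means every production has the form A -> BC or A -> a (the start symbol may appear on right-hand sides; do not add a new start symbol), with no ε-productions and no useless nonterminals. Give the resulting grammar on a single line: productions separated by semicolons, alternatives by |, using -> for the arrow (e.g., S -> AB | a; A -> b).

S -> g | AB | CP | SS; A -> b; B -> d; C -> g; P -> b | SA

Nullable: {P}; after ε-elimination: S -> g | SS | bd | gP; P -> b | Sb.
No unit productions to eliminate.
TERM: introduce A -> b, B -> d, C -> g and substitute in every rule of length ≥2.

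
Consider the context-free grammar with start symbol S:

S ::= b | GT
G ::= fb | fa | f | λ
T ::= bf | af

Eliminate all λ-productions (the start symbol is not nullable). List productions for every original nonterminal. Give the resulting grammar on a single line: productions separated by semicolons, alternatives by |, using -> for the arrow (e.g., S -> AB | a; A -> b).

Nullable set: {G}.
S -> GT: G nullable, giving GT | T.
Drop G -> λ.
Unchanged (no nullable symbols): S -> b; G -> f; G -> fa; G -> fb; T -> af; T -> bf.

S -> T | b | GT; G -> f | fa | fb; T -> af | bf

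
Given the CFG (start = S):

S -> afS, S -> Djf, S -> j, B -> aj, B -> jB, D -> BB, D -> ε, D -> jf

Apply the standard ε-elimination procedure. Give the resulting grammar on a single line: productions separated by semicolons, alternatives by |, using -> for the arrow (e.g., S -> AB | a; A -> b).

S -> j | jf | Djf | afS; B -> aj | jB; D -> BB | jf

Nullable set: {D}.
S -> Djf: D nullable, giving Djf | jf.
Drop D -> ε.
Unchanged (no nullable symbols): S -> afS; S -> j; B -> aj; B -> jB; D -> BB; D -> jf.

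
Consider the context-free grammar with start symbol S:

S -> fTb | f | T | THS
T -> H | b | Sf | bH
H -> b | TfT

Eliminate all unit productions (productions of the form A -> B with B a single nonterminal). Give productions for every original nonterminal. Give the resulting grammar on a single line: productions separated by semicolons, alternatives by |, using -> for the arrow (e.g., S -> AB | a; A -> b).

Unit productions: S->T, T->H.
Unit pairs (A ⇒* B via units): (S,H), (S,T), (T,H).
S: inherits non-unit rules of {H, S, T} → Sf | THS | TfT | b | bH | f | fTb.
H: inherits non-unit rules of {H} → TfT | b.
T: inherits non-unit rules of {H, T} → Sf | TfT | b | bH.

S -> b | f | Sf | bH | THS | TfT | fTb; H -> b | TfT; T -> b | Sf | bH | TfT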